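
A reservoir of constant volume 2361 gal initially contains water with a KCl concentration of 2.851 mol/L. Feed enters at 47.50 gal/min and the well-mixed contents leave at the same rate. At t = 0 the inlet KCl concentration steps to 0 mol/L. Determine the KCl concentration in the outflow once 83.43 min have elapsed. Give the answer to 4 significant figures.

0.5322 mol/L

Accumulation = in − out for the solute gives V dC/dt = Q(C_in − C).
Rewrite as dC/dt + C/τ = C_in/τ, τ = V/Q = 49.7053 min.
This is linear first-order; C(t) = C_in + (C₀ − C_in) e^(−t/τ).
C(83.43) = 0 + (2.851 − 0)·e^(−83.43/49.7053) = 0 + (2.85100)·0.186655 = 0.532153 mol/L.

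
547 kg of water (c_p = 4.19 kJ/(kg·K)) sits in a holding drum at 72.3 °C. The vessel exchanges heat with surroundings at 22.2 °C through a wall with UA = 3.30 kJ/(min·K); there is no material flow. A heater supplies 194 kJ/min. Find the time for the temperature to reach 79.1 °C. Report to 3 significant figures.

Lumped-capacitance energy balance: M c_p dT/dt = UA(T_amb − T) + Q̇.
τ = M c_p/UA = 694.52 min; T_ss = T_amb + Q̇/UA = 22.2 + 194/3.30 = 80.988 °C.
T(t) = T_ss + (T₀ − T_ss)e^(−t/τ); set T = 79.1:
t = −τ ln[(T − T_ss)/(T₀ − T_ss)] = −694.52 · ln(0.21730) = 1060.2 min.

1060 min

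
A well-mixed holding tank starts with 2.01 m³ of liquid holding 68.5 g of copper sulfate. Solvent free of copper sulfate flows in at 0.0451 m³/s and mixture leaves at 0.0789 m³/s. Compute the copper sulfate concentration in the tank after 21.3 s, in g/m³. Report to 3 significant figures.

18.9 g/m³

Total volume: dV/dt = Q_in − Q_out = -0.033800 m³/s, so V(t) = 2.01 − 0.033800 t and V(21.3) = 1.2901 m³.
Species balance (pure solvent in): dm/dt = −Q_out · m/V(t).
Separate: dm/m = −Q_out dt/V(t) ⇒ ln(m/m₀) = −(Q_out/(Q_in−Q_out)) ln(V/V₀).
m = m₀ (V₀/V)^(Q_out/(Q_in−Q_out)) = 68.5 × (2.01/1.2901)^(-2.3343) = 24.329 g.
C = m/V = 24.329/1.2901 = 18.859 g/m³.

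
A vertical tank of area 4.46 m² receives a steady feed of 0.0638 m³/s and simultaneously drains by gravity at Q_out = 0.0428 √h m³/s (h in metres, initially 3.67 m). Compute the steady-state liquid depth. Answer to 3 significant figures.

2.22 m

A dh/dt = Q_in − 0.0428 √h. Steady state requires inflow = outflow:
Q_in = 0.0428 √h_ss ⇒ √h_ss = 0.0638/0.0428 = 1.4907.
h_ss = 1.4907² = 2.2220 m. (Since h₀ = 3.67 m > h_ss, the level will fall toward this value.)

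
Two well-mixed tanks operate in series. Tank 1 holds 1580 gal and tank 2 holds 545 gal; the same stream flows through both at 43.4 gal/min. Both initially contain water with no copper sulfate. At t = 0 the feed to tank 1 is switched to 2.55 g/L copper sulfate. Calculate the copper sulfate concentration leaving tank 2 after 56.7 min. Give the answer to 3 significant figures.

Species balance on tank i: dCᵢ/dt = (Cᵢ₋₁ − Cᵢ)/τᵢ with τᵢ = Vᵢ/Q.
τ₁ = 1580/43.4 = 36.406 min; τ₂ = 545/43.4 = 12.558 min.
Tank 1: C₁ = C_in(1 − e^(−t/τ₁)). Tank 2 (τ₁ ≠ τ₂): C₂ = C_in[1 − (τ₁ e^(−t/τ₁) − τ₂ e^(−t/τ₂))/(τ₁ − τ₂)].
At t = 56.7: e^(−t/τ₁) = 0.21067, e^(−t/τ₂) = 0.010941.
C₂ = 2.55·[1 − (36.406·0.21067 − 12.558·0.010941)/(23.848)] = 2.55·0.68416 = 1.7446 g/L.

1.74 g/L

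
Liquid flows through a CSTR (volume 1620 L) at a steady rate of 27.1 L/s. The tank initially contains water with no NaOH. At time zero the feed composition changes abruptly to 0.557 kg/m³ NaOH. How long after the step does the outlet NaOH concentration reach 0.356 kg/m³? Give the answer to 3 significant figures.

60.9 s

Unsteady species balance (constant V, well mixed): V dC/dt = Q(C_in − C), so τ = V/Q = 59.779 s.
C(t) = C_in + (C₀ − C_in) e^(−t/τ). Set C = 0.356 and solve for t:
e^(−t/τ) = (C − C_in)/(C₀ − C_in) = (0.356 − 0.557)/(0 − 0.557) = 0.36086
t = −τ ln(…) = 59.779 × 1.0193 = 60.930 s.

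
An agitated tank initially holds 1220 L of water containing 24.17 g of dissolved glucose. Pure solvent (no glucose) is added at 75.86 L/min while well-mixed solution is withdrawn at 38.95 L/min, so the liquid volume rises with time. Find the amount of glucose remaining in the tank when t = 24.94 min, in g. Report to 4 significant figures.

13.35 g

Total volume: dV/dt = Q_in − Q_out = 36.9100 L/min, so V(t) = 1220 + 36.9100 t and V(24.94) = 2140.54 L.
No glucose enters, so dm/dt = −Q_out · (m/V).
Separate: dm/m = −Q_out dt/V(t) ⇒ ln(m/m₀) = −(Q_out/(Q_in−Q_out)) ln(V/V₀).
m = m₀ (V₀/V)^(Q_out/(Q_in−Q_out)) = 24.17 × (1220/2140.54)^(1.05527) = 13.3542 g.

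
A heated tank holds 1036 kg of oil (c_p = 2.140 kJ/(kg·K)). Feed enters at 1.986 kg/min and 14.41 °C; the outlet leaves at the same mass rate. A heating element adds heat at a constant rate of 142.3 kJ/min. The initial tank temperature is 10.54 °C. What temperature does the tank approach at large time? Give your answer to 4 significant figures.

47.89 °C

Unsteady energy balance on the tank contents: M c_p dT/dt = ṁ c_p (T_in − T) + 142.3.
At steady state dT/dt = 0 ⇒ T_ss = T_in + Q̇/(ṁ c_p) = 14.41 + 142.3/(1.986·2.140) = 47.8920 °C.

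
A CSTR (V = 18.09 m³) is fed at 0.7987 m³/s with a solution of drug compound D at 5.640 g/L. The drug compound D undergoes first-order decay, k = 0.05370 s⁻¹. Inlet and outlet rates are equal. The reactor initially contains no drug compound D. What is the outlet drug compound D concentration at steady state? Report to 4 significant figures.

Species balance: V dC/dt = Q C_in − Q C − k V C.
At steady state: 0 = Q C_in − (Q + kV) C_ss, so C_ss = Q C_in/(Q + kV).
C_ss = 0.7987·5.640/(0.7987 + 0.05370·18.09) = 4.50467/1.77013 = 2.54482 g/L.

2.545 g/L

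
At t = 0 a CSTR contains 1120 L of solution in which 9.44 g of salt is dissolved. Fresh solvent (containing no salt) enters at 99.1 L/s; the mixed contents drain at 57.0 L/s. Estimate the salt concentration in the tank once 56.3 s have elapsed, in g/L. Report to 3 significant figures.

Let m(t) be the amount of salt. Volume: V(t) = V₀ + (Q_in − Q_out) t = 1120 + 42.100 t; V(56.3) = 3490.2 L.
No salt enters, so dm/dt = −Q_out · (m/V).
Separate: dm/m = −Q_out dt/V(t) ⇒ ln(m/m₀) = −(Q_out/(Q_in−Q_out)) ln(V/V₀).
m = m₀ (V₀/V)^(Q_out/(Q_in−Q_out)) = 9.44 × (1120/3490.2)^(1.3539) = 2.0259 g.
C = m/V = 2.0259/3490.2 = 0.00058046 g/L.

0.000580 g/L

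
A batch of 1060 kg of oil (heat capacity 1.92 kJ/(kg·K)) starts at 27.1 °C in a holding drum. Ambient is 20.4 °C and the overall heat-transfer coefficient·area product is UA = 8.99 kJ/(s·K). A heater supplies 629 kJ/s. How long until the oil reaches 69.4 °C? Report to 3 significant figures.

M c_p dT/dt = −UA(T − T_amb) + Q̇.
τ = M c_p/UA = 226.38 s; T_ss = T_amb + Q̇/UA = 20.4 + 629/8.99 = 90.367 °C.
T(t) = T_ss + (T₀ − T_ss)e^(−t/τ); set T = 69.4:
t = −τ ln[(T − T_ss)/(T₀ − T_ss)] = −226.38 · ln(0.33140) = 250.03 s.

250 s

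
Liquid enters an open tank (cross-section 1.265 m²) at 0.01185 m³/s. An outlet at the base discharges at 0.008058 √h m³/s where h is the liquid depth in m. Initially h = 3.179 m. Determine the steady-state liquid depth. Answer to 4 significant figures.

2.163 m

A dh/dt = Q_in − 0.008058 √h. Steady state requires inflow = outflow:
Q_in = 0.008058 √h_ss ⇒ √h_ss = 0.01185/0.008058 = 1.47059.
h_ss = 1.47059² = 2.16263 m. (Since h₀ = 3.179 m > h_ss, the level will fall toward this value.)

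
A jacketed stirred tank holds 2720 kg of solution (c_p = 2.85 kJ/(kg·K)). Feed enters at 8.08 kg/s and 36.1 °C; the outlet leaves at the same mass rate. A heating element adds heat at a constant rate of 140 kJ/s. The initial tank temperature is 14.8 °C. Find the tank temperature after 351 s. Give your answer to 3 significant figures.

32.5 °C

M c_p dT/dt = ṁ c_p (T_in − T) + Q̇.
τ = M/ṁ = 336.63 s; T_ss = T_in + Q̇/(ṁ c_p) = 36.1 + 140/(8.08·2.85) = 42.180 °C.
Integrating: T(t) = T_ss + (T₀ − T_ss) e^(−t/τ).
T(351) = 42.180 + (-27.380)·e^(−351/336.63) = 42.180 + (-27.380)·0.35251 = 32.528 °C.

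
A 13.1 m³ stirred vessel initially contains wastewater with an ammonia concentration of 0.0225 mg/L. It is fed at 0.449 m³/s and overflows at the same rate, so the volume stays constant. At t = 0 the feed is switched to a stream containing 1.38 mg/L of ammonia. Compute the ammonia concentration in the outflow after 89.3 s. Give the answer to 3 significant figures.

1.32 mg/L

Unsteady species balance (constant V, well mixed): V dC/dt = Q(C_in − C).
Rewrite as dC/dt + C/τ = C_in/τ, τ = V/Q = 29.176 s.
Solution: C(t) = C_in + (C₀ − C_in) e^(−t/τ).
C(89.3) = 1.38 + (0.0225 − 1.38)·e^(−89.3/29.176) = 1.38 + (-1.3575)·0.046853 = 1.3164 mg/L.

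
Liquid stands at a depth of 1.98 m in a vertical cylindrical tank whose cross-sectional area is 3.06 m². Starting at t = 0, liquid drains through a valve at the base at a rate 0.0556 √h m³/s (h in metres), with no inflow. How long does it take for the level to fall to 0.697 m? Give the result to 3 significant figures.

Unsteady balance on liquid volume: A dh/dt = −0.0556 √h.
This is separable: 2 d(√h)/dt = −0.0556/A, so √h = √h₀ − (0.0556/(2A)) t.
t = 2A(√h₀ − √h)/0.0556 = 2·3.06·(√1.98 − √0.697)/0.0556
  = 6.1200 × (1.4071 − 0.83487) / 0.0556 = 62.990 s.

63.0 s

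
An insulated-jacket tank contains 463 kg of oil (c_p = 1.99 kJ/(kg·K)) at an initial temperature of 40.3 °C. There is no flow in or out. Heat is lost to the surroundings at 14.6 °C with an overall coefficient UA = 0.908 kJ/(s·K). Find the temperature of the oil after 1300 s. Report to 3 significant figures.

21.7 °C

Lumped-capacitance energy balance: M c_p dT/dt = UA(T_amb − T).
dT/dt = (T_ss − T)/τ with T_ss = T_amb = 14.600 °C, τ = M c_p/UA = 463·1.99/0.908 = 1014.7 s.
Solution: T(t) = T_ss + (T₀ − T_ss) e^(−t/τ).
T(1300) = 14.600 + (25.700)·0.27772 = 21.737 °C.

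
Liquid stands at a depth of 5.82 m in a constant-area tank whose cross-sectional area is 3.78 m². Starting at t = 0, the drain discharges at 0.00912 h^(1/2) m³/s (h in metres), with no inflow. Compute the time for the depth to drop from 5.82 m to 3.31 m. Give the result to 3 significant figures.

492 s

A dh/dt = −Q_out = −0.00912 √h.
∫ h^(−1/2) dh = −(0.00912/A) ∫ dt, giving 2√h = 2√h₀ − (0.00912/A) t.
t = 2A(√h₀ − √h)/0.00912 = 2·3.78·(√5.82 − √3.31)/0.00912
  = 7.5600 × (2.4125 − 1.8193) / 0.00912 = 491.67 s.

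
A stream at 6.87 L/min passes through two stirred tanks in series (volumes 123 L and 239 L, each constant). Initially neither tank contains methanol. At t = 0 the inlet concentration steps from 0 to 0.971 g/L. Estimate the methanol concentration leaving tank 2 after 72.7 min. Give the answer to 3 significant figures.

Each tank obeys Vᵢ dCᵢ/dt = Q(Cᵢ₋₁ − Cᵢ), so τᵢ = Vᵢ/Q.
τ₁ = 123/6.87 = 17.904 min; τ₂ = 239/6.87 = 34.789 min.
Solving the cascade with C₁(0)=C₂(0)=0 gives C₂(t) = C_in[1 − (τ₁ e^(−t/τ₁) − τ₂ e^(−t/τ₂))/(τ₁ − τ₂)].
At t = 72.7: e^(−t/τ₁) = 0.017239, e^(−t/τ₂) = 0.12372.
C₂ = 0.971·[1 − (17.904·0.017239 − 34.789·0.12372)/(-16.885)] = 0.971·0.76338 = 0.74124 g/L.

0.741 g/L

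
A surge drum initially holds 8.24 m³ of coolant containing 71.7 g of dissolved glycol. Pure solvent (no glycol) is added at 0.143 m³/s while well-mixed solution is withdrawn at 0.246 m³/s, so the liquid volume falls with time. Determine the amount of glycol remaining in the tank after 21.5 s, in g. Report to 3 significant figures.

Let m(t) be the amount of glycol. Volume: V(t) = V₀ + (Q_in − Q_out) t = 8.24 − 0.10300 t; V(21.5) = 6.0255 m³.
Species balance (pure solvent in): dm/dt = −Q_out · m/V(t).
Separate: dm/m = −Q_out dt/V(t) ⇒ ln(m/m₀) = −(Q_out/(Q_in−Q_out)) ln(V/V₀).
m = m₀ (V₀/V)^(Q_out/(Q_in−Q_out)) = 71.7 × (8.24/6.0255)^(-2.3883) = 33.952 g.

34.0 g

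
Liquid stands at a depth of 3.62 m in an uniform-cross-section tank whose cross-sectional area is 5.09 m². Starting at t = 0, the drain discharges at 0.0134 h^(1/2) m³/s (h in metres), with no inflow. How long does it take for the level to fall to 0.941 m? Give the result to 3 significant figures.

708 s

With no inflow, A dh/dt = −0.0134 √h.
Separate and integrate: 2(√h − √h₀) = −(0.0134/A) t.
t = 2A(√h₀ − √h)/0.0134 = 2·5.09·(√3.62 − √0.941)/0.0134
  = 10.180 × (1.9026 − 0.97005) / 0.0134 = 708.48 s.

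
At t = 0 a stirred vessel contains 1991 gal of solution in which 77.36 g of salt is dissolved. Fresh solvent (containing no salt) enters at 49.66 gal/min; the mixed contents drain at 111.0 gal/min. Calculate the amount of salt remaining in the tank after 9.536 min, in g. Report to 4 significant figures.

Total volume: dV/dt = Q_in − Q_out = -61.3400 gal/min, so V(t) = 1991 − 61.3400 t and V(9.536) = 1406.06 gal.
No salt enters, so dm/dt = −Q_out · (m/V).
Separate: dm/m = −Q_out dt/V(t) ⇒ ln(m/m₀) = −(Q_out/(Q_in−Q_out)) ln(V/V₀).
m = m₀ (V₀/V)^(Q_out/(Q_in−Q_out)) = 77.36 × (1991/1406.06)^(-1.80959) = 41.2238 g.

41.22 g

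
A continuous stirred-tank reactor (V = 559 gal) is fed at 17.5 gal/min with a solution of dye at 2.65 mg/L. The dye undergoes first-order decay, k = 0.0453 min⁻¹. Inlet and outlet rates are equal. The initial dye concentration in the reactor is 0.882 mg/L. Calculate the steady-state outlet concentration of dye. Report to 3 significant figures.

Species balance: V dC/dt = Q C_in − Q C − k V C.
At steady state: 0 = Q C_in − (Q + kV) C_ss, so C_ss = Q C_in/(Q + kV).
C_ss = 17.5·2.65/(17.5 + 0.0453·559) = 46.375/42.823 = 1.0830 mg/L.

1.08 mg/L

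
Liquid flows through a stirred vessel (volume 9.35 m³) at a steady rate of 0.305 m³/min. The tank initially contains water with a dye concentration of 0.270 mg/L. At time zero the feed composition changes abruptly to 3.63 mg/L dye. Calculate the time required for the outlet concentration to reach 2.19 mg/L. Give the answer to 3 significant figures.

26.0 min

Unsteady species balance (constant V, well mixed): V dC/dt = Q(C_in − C), so τ = V/Q = 30.656 min.
C(t) = C_in + (C₀ − C_in) e^(−t/τ). Set C = 2.19 and solve for t:
e^(−t/τ) = (C − C_in)/(C₀ − C_in) = (2.19 − 3.63)/(0.270 − 3.63) = 0.42857
t = −τ ln(…) = 30.656 × 0.84730 = 25.975 min.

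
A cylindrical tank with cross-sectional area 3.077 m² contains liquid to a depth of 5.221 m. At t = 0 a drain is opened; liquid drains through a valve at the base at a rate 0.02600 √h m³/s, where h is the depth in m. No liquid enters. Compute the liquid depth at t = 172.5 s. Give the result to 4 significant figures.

2.422 m

With no inflow, A dh/dt = −0.02600 √h.
Separate and integrate: 2(√h − √h₀) = −(0.02600/A) t.
√h = √5.221 − 0.02600·172.5/(2·3.077) = 2.28495 − 0.728794 = 1.55616.
h = 1.55616² = 2.42162 m.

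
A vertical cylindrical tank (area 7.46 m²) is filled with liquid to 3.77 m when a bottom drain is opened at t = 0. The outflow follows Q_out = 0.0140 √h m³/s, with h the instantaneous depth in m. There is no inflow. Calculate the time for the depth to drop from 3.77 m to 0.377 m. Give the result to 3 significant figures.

A dh/dt = −Q_out = −0.0140 √h.
This is separable: 2 d(√h)/dt = −0.0140/A, so √h = √h₀ − (0.0140/(2A)) t.
t = 2A(√h₀ − √h)/0.0140 = 2·7.46·(√3.77 − √0.377)/0.0140
  = 14.920 × (1.9416 − 0.61400) / 0.0140 = 1414.9 s.

1410 s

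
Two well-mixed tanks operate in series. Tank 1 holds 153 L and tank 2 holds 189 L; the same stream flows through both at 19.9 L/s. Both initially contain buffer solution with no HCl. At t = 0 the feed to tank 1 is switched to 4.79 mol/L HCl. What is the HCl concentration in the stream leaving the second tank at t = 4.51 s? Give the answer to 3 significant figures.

Each tank obeys Vᵢ dCᵢ/dt = Q(Cᵢ₋₁ − Cᵢ), so τᵢ = Vᵢ/Q.
τ₁ = 153/19.9 = 7.6884 s; τ₂ = 189/19.9 = 9.4975 s.
Solving the cascade with C₁(0)=C₂(0)=0 gives C₂(t) = C_in[1 − (τ₁ e^(−t/τ₁) − τ₂ e^(−t/τ₂))/(τ₁ − τ₂)].
At t = 4.51: e^(−t/τ₁) = 0.55622, e^(−t/τ₂) = 0.62197.
C₂ = 4.79·[1 − (7.6884·0.55622 − 9.4975·0.62197)/(-1.8090)] = 4.79·0.098581 = 0.47220 mol/L.

0.472 mol/L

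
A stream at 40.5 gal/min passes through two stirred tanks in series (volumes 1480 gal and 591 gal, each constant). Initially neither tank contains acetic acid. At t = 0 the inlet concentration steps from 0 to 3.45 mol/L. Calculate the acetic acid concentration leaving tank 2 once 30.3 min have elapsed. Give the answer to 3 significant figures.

1.23 mol/L

Time constants: τᵢ = Vᵢ/Q for each well-mixed tank.
τ₁ = 1480/40.5 = 36.543 min; τ₂ = 591/40.5 = 14.593 min.
Solving the cascade with C₁(0)=C₂(0)=0 gives C₂(t) = C_in[1 − (τ₁ e^(−t/τ₁) − τ₂ e^(−t/τ₂))/(τ₁ − τ₂)].
At t = 30.3: e^(−t/τ₁) = 0.43642, e^(−t/τ₂) = 0.12538.
C₂ = 3.45·[1 − (36.543·0.43642 − 14.593·0.12538)/(21.951)] = 3.45·0.35681 = 1.2310 mol/L.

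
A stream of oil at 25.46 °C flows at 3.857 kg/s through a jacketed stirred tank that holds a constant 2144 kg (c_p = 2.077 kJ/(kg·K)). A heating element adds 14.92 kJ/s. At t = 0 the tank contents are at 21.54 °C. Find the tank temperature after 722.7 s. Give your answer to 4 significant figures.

25.75 °C

Unsteady energy balance on the tank contents: M c_p dT/dt = ṁ c_p (T_in − T) + 14.92.
Rearrange: dT/dt = (T_ss − T)/τ with τ = M/ṁ = 555.872 s and T_ss = T_in + Q̇/(ṁ c_p) = 27.3224 °C.
This is linear first-order; T(t) = T_ss + (T₀ − T_ss) e^(−t/τ).
T(722.7) = 27.3224 + (-5.78244)·e^(−722.7/555.872) = 27.3224 + (-5.78244)·0.272500 = 25.7467 °C.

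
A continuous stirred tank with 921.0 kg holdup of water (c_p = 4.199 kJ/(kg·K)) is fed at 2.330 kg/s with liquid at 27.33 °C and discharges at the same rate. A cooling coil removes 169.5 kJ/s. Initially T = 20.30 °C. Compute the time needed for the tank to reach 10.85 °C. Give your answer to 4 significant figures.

988.3 s

M c_p dT/dt = ṁ c_p (T_in − T) − Q̇.
τ = M/ṁ = 395.279 s; T_ss = T_in − Q̇/(ṁ c_p) = 10.0052 °C.
T(t) = T_ss + (T₀ − T_ss) e^(−t/τ). Set T = 10.85:
e^(−t/τ) = (10.85 − 10.0052)/(20.30 − 10.0052) = 0.0820597
t = −395.279 · ln(0.0820597) = 988.319 s.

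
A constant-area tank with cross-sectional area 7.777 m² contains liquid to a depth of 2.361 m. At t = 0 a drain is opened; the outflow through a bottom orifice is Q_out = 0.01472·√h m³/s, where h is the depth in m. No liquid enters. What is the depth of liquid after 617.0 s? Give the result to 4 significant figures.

Mass balance (ρ constant): A dh/dt = −0.01472 √h.
Separate and integrate: 2(√h − √h₀) = −(0.01472/A) t.
√h = √2.361 − 0.01472·617.0/(2·7.777) = 1.53655 − 0.583917 = 0.952638.
h = 0.952638² = 0.907519 m.

0.9075 m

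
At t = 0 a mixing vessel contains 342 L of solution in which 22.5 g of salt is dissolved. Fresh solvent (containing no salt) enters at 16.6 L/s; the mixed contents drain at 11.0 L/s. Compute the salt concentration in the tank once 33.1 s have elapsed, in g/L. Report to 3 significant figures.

0.0182 g/L

Let m(t) be the amount of salt. Volume: V(t) = V₀ + (Q_in − Q_out) t = 342 + 5.6000 t; V(33.1) = 527.36 L.
Species balance (pure solvent in): dm/dt = −Q_out · m/V(t).
dm/m = −Q_out dt/(V₀ + 5.6000 t); integrating gives ln(m/m₀) = −(Q_out/(Q_in−Q_out)) ln(V/V₀).
m = m₀ (V₀/V)^(Q_out/(Q_in−Q_out)) = 22.5 × (342/527.36)^(1.9643) = 9.6103 g.
C = m/V = 9.6103/527.36 = 0.018223 g/L.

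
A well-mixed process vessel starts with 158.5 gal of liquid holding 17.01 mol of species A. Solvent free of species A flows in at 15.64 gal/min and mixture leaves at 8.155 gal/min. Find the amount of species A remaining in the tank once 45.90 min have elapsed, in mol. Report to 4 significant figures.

4.843 mol

Let m(t) be the amount of species A. Volume: V(t) = V₀ + (Q_in − Q_out) t = 158.5 + 7.48500 t; V(45.90) = 502.062 gal.
Solute balance: dm/dt = 0 − Q_out C = −Q_out m/V(t).
dm/m = −Q_out dt/(V₀ + 7.48500 t); integrating gives ln(m/m₀) = −(Q_out/(Q_in−Q_out)) ln(V/V₀).
m = m₀ (V₀/V)^(Q_out/(Q_in−Q_out)) = 17.01 × (158.5/502.062)^(1.08951) = 4.84346 mol.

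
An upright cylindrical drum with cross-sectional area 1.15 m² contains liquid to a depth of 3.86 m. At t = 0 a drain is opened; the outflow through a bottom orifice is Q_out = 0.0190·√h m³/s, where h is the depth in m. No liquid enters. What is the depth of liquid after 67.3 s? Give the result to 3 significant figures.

1.98 m

With no inflow, A dh/dt = −0.0190 √h.
Separate and integrate: 2(√h − √h₀) = −(0.0190/A) t.
√h = √3.86 − 0.0190·67.3/(2·1.15) = 1.9647 − 0.55596 = 1.4087.
h = 1.4087² = 1.9845 m.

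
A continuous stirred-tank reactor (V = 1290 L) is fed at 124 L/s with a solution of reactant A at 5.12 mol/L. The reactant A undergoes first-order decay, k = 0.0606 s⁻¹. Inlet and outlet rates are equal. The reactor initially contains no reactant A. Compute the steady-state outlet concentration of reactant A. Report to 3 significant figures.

3.14 mol/L

Species balance: V dC/dt = Q C_in − Q C − k V C.
Steady state (dC/dt = 0): C_ss = Q C_in/(Q + kV) = C_in/(1 + kV/Q).
C_ss = 124·5.12/(124 + 0.0606·1290) = 634.88/202.17 = 3.1403 mol/L.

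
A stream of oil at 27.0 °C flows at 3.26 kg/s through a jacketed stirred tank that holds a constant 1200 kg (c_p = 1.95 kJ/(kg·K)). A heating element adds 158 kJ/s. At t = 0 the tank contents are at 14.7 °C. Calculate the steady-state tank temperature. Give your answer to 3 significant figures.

51.9 °C

Energy balance: M c_p dT/dt = ṁ c_p (T_in − T) + 158.
At steady state dT/dt = 0 ⇒ T_ss = T_in + Q̇/(ṁ c_p) = 27.0 + 158/(3.26·1.95) = 51.854 °C.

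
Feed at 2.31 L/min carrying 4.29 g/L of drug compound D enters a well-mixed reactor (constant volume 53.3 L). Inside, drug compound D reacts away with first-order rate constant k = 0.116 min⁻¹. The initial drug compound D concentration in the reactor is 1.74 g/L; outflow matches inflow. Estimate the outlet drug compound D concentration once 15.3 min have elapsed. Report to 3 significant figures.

V dC/dt = Q(C_in − C) − k V C.
This is linear with rate a = Q/V + k = 0.15934 min⁻¹.
C_ss = Q C_in/(Q + kV) = 1.1669 g/L; C(t) = C_ss + (C₀ − C_ss) e^(−a t).
C(15.3) = 1.1669 + (0.57314)·e^(−0.15934·15.3) = 1.1669 + (0.57314)·0.087344 = 1.2169 g/L.

1.22 g/L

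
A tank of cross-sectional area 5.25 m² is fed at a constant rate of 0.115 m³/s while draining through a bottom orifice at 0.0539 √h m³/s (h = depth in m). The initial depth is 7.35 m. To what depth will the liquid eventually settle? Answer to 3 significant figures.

Level balance: A dh/dt = 0.115 − 0.0539 √h. Setting dh/dt = 0:
Q_in = 0.0539 √h_ss ⇒ √h_ss = 0.115/0.0539 = 2.1336.
h_ss = 2.1336² = 4.5522 m. (Since h₀ = 7.35 m > h_ss, the level will fall toward this value.)

4.55 m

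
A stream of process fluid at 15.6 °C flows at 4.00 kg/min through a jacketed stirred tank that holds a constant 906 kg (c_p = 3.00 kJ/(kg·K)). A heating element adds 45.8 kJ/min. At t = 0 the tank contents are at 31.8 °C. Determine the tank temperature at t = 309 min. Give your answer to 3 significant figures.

Unsteady energy balance on the tank contents: M c_p dT/dt = ṁ c_p (T_in − T) + 45.8.
Rearrange: dT/dt = (T_ss − T)/τ with τ = M/ṁ = 226.50 min and T_ss = T_in + Q̇/(ṁ c_p) = 19.417 °C.
Solution: T(t) = T_ss + (T₀ − T_ss) e^(−t/τ).
T(309) = 19.417 + (12.383)·e^(−309/226.50) = 19.417 + (12.383)·0.25558 = 22.582 °C.

22.6 °C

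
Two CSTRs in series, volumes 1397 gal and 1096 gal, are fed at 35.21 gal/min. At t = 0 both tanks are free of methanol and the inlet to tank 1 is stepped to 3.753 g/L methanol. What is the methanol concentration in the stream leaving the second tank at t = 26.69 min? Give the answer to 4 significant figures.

0.6613 g/L

Time constants: τᵢ = Vᵢ/Q for each well-mixed tank.
τ₁ = 1397/35.21 = 39.6762 min; τ₂ = 1096/35.21 = 31.1275 min.
Tank 1: C₁ = C_in(1 − e^(−t/τ₁)). Tank 2 (τ₁ ≠ τ₂): C₂ = C_in[1 − (τ₁ e^(−t/τ₁) − τ₂ e^(−t/τ₂))/(τ₁ − τ₂)].
At t = 26.69: e^(−t/τ₁) = 0.510331, e^(−t/τ₂) = 0.424247.
C₂ = 3.753·[1 − (39.6762·0.510331 − 31.1275·0.424247)/(8.54871)] = 3.753·0.176217 = 0.661341 g/L.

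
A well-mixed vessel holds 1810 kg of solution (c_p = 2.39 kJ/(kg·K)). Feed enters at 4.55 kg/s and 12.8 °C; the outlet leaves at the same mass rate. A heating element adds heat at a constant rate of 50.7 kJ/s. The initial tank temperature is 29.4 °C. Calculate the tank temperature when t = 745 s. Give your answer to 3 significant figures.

19.3 °C

M c_p dT/dt = ṁ c_p (T_in − T) + Q̇.
Rearrange: dT/dt = (T_ss − T)/τ with τ = M/ṁ = 397.80 s and T_ss = T_in + Q̇/(ṁ c_p) = 17.462 °C.
Solution: T(t) = T_ss + (T₀ − T_ss) e^(−t/τ).
T(745) = 17.462 + (11.938)·e^(−745/397.80) = 17.462 + (11.938)·0.15369 = 19.297 °C.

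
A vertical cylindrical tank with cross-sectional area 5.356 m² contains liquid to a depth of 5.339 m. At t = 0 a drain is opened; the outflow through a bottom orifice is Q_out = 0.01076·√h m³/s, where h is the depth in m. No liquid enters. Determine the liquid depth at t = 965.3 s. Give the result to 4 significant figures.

With no inflow, A dh/dt = −0.01076 √h.
Separate and integrate: 2(√h − √h₀) = −(0.01076/A) t.
√h = √5.339 − 0.01076·965.3/(2·5.356) = 2.31063 − 0.969625 = 1.34100.
h = 1.34100² = 1.79829 m.

1.798 m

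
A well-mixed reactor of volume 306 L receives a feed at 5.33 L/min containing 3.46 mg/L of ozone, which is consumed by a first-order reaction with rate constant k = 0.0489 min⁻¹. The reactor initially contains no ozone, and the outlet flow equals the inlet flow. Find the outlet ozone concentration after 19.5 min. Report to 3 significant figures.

Species balance: V dC/dt = Q C_in − Q C − k V C.
dC/dt = (Q/V) C_in − (Q/V + k) C; effective rate a = Q/V + k = 0.017418 + 0.0489 = 0.066318 min⁻¹.
C_ss = Q C_in/(Q + kV) = 0.90876 mg/L; C(t) = C_ss + (C₀ − C_ss) e^(−a t).
C(19.5) = 0.90876 + (-0.90876)·e^(−0.066318·19.5) = 0.90876 + (-0.90876)·0.27439 = 0.65940 mg/L.

0.659 mg/L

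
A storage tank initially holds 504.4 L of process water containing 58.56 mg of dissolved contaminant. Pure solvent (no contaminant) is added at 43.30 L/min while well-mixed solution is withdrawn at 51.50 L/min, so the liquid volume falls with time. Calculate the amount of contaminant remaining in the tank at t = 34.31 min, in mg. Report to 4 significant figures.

Total volume: dV/dt = Q_in − Q_out = -8.20000 L/min, so V(t) = 504.4 − 8.20000 t and V(34.31) = 223.058 L.
Solute balance: dm/dt = 0 − Q_out C = −Q_out m/V(t).
Separate: dm/m = −Q_out dt/V(t) ⇒ ln(m/m₀) = −(Q_out/(Q_in−Q_out)) ln(V/V₀).
m = m₀ (V₀/V)^(Q_out/(Q_in−Q_out)) = 58.56 × (504.4/223.058)^(-6.28049) = 0.348389 mg.

0.3484 mg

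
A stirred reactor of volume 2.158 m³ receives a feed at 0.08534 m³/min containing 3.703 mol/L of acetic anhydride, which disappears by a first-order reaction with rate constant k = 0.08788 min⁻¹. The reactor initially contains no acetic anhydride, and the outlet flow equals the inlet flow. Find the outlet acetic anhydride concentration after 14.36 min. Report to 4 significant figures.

0.9648 mol/L

Accumulation = in − out − consumed: V dC/dt = Q C_in − Q C − k V C.
This is linear with rate a = Q/V + k = 0.127426 min⁻¹.
C_ss = Q C_in/(Q + kV) = 1.14920 mol/L; C(t) = C_ss + (C₀ − C_ss) e^(−a t).
C(14.36) = 1.14920 + (-1.14920)·e^(−0.127426·14.36) = 1.14920 + (-1.14920)·0.160440 = 0.964826 mol/L.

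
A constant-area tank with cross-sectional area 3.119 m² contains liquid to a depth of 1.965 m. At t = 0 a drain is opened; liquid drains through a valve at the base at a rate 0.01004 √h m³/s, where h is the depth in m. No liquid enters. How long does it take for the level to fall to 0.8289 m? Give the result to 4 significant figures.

305.3 s

Volume balance on the tank: A dh/dt = −0.01004 √h.
This is separable: 2 d(√h)/dt = −0.01004/A, so √h = √h₀ − (0.01004/(2A)) t.
t = 2A(√h₀ − √h)/0.01004 = 2·3.119·(√1.965 − √0.8289)/0.01004
  = 6.23800 × (1.40178 − 0.910439) / 0.01004 = 305.280 s.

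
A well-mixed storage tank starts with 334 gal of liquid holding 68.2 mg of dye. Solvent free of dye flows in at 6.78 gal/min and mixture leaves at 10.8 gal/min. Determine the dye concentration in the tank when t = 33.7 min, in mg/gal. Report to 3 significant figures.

Total volume: dV/dt = Q_in − Q_out = -4.0200 gal/min, so V(t) = 334 − 4.0200 t and V(33.7) = 198.53 gal.
Species balance (pure solvent in): dm/dt = −Q_out · m/V(t).
Separate: dm/m = −Q_out dt/V(t) ⇒ ln(m/m₀) = −(Q_out/(Q_in−Q_out)) ln(V/V₀).
m = m₀ (V₀/V)^(Q_out/(Q_in−Q_out)) = 68.2 × (334/198.53)^(-2.6866) = 16.858 mg.
C = m/V = 16.858/198.53 = 0.084917 mg/gal.

0.0849 mg/gal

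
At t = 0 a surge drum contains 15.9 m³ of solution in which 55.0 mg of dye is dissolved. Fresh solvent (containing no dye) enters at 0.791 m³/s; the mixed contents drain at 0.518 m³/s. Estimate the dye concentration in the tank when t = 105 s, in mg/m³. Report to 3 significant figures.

0.175 mg/m³

Let m(t) be the amount of dye. Volume: V(t) = V₀ + (Q_in − Q_out) t = 15.9 + 0.27300 t; V(105) = 44.565 m³.
Species balance (pure solvent in): dm/dt = −Q_out · m/V(t).
Separate: dm/m = −Q_out dt/V(t) ⇒ ln(m/m₀) = −(Q_out/(Q_in−Q_out)) ln(V/V₀).
m = m₀ (V₀/V)^(Q_out/(Q_in−Q_out)) = 55.0 × (15.9/44.565)^(1.8974) = 7.7817 mg.
C = m/V = 7.7817/44.565 = 0.17462 mg/m³.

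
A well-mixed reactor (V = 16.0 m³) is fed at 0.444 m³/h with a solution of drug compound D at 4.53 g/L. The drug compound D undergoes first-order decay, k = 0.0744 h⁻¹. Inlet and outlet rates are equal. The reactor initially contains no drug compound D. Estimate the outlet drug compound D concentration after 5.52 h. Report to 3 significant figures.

Species balance: V dC/dt = Q C_in − Q C − k V C.
dC/dt = (Q/V) C_in − (Q/V + k) C; effective rate a = Q/V + k = 0.027750 + 0.0744 = 0.10215 h⁻¹.
C_ss = Q C_in/(Q + kV) = 1.2306 g/L; C(t) = C_ss + (C₀ − C_ss) e^(−a t).
C(5.52) = 1.2306 + (-1.2306)·e^(−0.10215·5.52) = 1.2306 + (-1.2306)·0.56900 = 0.53039 g/L.

0.530 g/L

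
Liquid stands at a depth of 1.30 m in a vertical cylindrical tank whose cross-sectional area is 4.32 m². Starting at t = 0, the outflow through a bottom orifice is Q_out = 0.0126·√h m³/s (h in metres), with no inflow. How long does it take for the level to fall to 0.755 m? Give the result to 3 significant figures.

With no inflow, A dh/dt = −0.0126 √h.
This is separable: 2 d(√h)/dt = −0.0126/A, so √h = √h₀ − (0.0126/(2A)) t.
t = 2A(√h₀ − √h)/0.0126 = 2·4.32·(√1.30 − √0.755)/0.0126
  = 8.6400 × (1.1402 − 0.86891) / 0.0126 = 186.01 s.

186 s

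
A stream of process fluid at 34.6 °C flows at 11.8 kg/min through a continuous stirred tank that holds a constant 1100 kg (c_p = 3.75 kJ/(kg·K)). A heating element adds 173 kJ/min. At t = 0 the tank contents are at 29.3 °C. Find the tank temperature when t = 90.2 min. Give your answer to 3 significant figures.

M c_p dT/dt = ṁ c_p (T_in − T) + Q̇.
τ = M/ṁ = 93.220 min; T_ss = T_in + Q̇/(ṁ c_p) = 34.6 + 173/(11.8·3.75) = 38.510 °C.
This is linear first-order; T(t) = T_ss + (T₀ − T_ss) e^(−t/τ).
T(90.2) = 38.510 + (-9.2096)·e^(−90.2/93.220) = 38.510 + (-9.2096)·0.37999 = 35.010 °C.

35.0 °C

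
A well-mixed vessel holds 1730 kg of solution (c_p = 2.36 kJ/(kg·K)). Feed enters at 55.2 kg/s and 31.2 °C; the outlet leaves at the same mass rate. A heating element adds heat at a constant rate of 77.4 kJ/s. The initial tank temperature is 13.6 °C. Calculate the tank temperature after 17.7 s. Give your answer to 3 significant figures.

21.5 °C

Energy balance: M c_p dT/dt = ṁ c_p (T_in − T) + 77.4.
τ = M/ṁ = 31.341 s; T_ss = T_in + Q̇/(ṁ c_p) = 31.2 + 77.4/(55.2·2.36) = 31.794 °C.
Integrating: T(t) = T_ss + (T₀ − T_ss) e^(−t/τ).
T(17.7) = 31.794 + (-18.194)·e^(−17.7/31.341) = 31.794 + (-18.194)·0.56849 = 21.451 °C.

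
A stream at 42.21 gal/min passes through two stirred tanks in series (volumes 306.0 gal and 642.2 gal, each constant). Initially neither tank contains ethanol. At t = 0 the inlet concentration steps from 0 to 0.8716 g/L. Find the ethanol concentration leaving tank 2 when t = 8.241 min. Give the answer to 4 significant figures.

Time constants: τᵢ = Vᵢ/Q for each well-mixed tank.
τ₁ = 306.0/42.21 = 7.24947 min; τ₂ = 642.2/42.21 = 15.2144 min.
Tank 1: C₁ = C_in(1 − e^(−t/τ₁)). Tank 2 (τ₁ ≠ τ₂): C₂ = C_in[1 − (τ₁ e^(−t/τ₁) − τ₂ e^(−t/τ₂))/(τ₁ − τ₂)].
At t = 8.241: e^(−t/τ₁) = 0.320853, e^(−t/τ₂) = 0.581783.
C₂ = 0.8716·[1 − (7.24947·0.320853 − 15.2144·0.581783)/(-7.96494)] = 0.8716·0.180725 = 0.157520 g/L.

0.1575 g/L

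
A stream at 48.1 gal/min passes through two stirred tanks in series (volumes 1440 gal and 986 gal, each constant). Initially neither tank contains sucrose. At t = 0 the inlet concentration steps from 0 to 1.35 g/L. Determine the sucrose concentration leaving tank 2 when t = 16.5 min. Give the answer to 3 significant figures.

Species balance on tank i: dCᵢ/dt = (Cᵢ₋₁ − Cᵢ)/τᵢ with τᵢ = Vᵢ/Q.
τ₁ = 1440/48.1 = 29.938 min; τ₂ = 986/48.1 = 20.499 min.
Solving the cascade with C₁(0)=C₂(0)=0 gives C₂(t) = C_in[1 − (τ₁ e^(−t/τ₁) − τ₂ e^(−t/τ₂))/(τ₁ − τ₂)].
At t = 16.5: e^(−t/τ₁) = 0.57629, e^(−t/τ₂) = 0.44712.
C₂ = 1.35·[1 − (29.938·0.57629 − 20.499·0.44712)/(9.4387)] = 1.35·0.14319 = 0.19331 g/L.

0.193 g/L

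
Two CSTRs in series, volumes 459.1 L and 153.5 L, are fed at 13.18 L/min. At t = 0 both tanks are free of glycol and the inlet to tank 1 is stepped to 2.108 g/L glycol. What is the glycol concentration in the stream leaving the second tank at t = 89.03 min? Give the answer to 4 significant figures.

Time constants: τᵢ = Vᵢ/Q for each well-mixed tank.
τ₁ = 459.1/13.18 = 34.8331 min; τ₂ = 153.5/13.18 = 11.6464 min.
Tank 1: C₁ = C_in(1 − e^(−t/τ₁)). Tank 2 (τ₁ ≠ τ₂): C₂ = C_in[1 − (τ₁ e^(−t/τ₁) − τ₂ e^(−t/τ₂))/(τ₁ − τ₂)].
At t = 89.03: e^(−t/τ₁) = 0.0776221, e^(−t/τ₂) = 0.000478717.
C₂ = 2.108·[1 − (34.8331·0.0776221 − 11.6464·0.000478717)/(23.1866)] = 2.108·0.883630 = 1.86269 g/L.

1.863 g/L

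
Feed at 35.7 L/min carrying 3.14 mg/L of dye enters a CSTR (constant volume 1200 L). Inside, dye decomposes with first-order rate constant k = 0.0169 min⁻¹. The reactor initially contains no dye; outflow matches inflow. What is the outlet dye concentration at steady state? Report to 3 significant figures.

V dC/dt = Q(C_in − C) − k V C.
Steady state (dC/dt = 0): C_ss = Q C_in/(Q + kV) = C_in/(1 + kV/Q).
C_ss = 35.7·3.14/(35.7 + 0.0169·1200) = 112.10/55.980 = 2.0025 mg/L.

2.00 mg/L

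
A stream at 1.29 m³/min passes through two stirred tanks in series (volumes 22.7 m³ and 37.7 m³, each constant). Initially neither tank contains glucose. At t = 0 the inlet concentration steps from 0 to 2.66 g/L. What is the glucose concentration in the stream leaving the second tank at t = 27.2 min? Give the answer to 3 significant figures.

Each tank obeys Vᵢ dCᵢ/dt = Q(Cᵢ₋₁ − Cᵢ), so τᵢ = Vᵢ/Q.
τ₁ = 22.7/1.29 = 17.597 min; τ₂ = 37.7/1.29 = 29.225 min.
Solving the cascade with C₁(0)=C₂(0)=0 gives C₂(t) = C_in[1 − (τ₁ e^(−t/τ₁) − τ₂ e^(−t/τ₂))/(τ₁ − τ₂)].
At t = 27.2: e^(−t/τ₁) = 0.21316, e^(−t/τ₂) = 0.39427.
C₂ = 2.66·[1 − (17.597·0.21316 − 29.225·0.39427)/(-11.628)] = 2.66·0.33164 = 0.88217 g/L.

0.882 g/L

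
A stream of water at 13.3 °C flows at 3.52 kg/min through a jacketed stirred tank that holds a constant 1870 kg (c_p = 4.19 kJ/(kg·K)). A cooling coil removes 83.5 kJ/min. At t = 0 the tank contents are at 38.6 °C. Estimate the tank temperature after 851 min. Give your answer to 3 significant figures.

M c_p dT/dt = ṁ c_p (T_in − T) − Q̇.
Rearrange: dT/dt = (T_ss − T)/τ with τ = M/ṁ = 531.25 min and T_ss = T_in − Q̇/(ṁ c_p) = 7.6385 °C.
T approaches T_ss exponentially: T(t) = T_ss + (T₀ − T_ss) e^(−t/τ).
T(851) = 7.6385 + (30.961)·e^(−851/531.25) = 7.6385 + (30.961)·0.20152 = 13.878 °C.

13.9 °C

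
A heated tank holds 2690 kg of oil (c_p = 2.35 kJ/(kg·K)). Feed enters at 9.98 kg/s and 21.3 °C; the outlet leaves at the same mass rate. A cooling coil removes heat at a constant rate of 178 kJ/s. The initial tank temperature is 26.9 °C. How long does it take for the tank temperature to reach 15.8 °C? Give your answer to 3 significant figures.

497 s

Unsteady energy balance on the tank contents: M c_p dT/dt = ṁ c_p (T_in − T) − 178.
τ = M/ṁ = 269.54 s; T_ss = T_in − Q̇/(ṁ c_p) = 13.710 °C.
T(t) = T_ss + (T₀ − T_ss) e^(−t/τ). Set T = 15.8:
e^(−t/τ) = (15.8 − 13.710)/(26.9 − 13.710) = 0.15843
t = −269.54 · ln(0.15843) = 496.61 s.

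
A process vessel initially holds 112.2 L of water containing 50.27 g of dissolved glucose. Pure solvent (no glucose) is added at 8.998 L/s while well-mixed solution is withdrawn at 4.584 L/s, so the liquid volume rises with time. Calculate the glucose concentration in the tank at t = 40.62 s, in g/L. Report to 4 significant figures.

Let m(t) be the amount of glucose. Volume: V(t) = V₀ + (Q_in − Q_out) t = 112.2 + 4.41400 t; V(40.62) = 291.497 L.
Species balance (pure solvent in): dm/dt = −Q_out · m/V(t).
dm/m = −Q_out dt/(V₀ + 4.41400 t); integrating gives ln(m/m₀) = −(Q_out/(Q_in−Q_out)) ln(V/V₀).
m = m₀ (V₀/V)^(Q_out/(Q_in−Q_out)) = 50.27 × (112.2/291.497)^(1.03851) = 18.6509 g.
C = m/V = 18.6509/291.497 = 0.0639831 g/L.

0.06398 g/L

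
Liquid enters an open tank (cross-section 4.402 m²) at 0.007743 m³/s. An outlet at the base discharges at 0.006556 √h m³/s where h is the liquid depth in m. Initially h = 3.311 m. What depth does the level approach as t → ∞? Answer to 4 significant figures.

1.395 m

Level balance: A dh/dt = 0.007743 − 0.006556 √h. Setting dh/dt = 0:
Q_in = 0.006556 √h_ss ⇒ √h_ss = 0.007743/0.006556 = 1.18106.
h_ss = 1.18106² = 1.39489 m. (Since h₀ = 3.311 m > h_ss, the level will fall toward this value.)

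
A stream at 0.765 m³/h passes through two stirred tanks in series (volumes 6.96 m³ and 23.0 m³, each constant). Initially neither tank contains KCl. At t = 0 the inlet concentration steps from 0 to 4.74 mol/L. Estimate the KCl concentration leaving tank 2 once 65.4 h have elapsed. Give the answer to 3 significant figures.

3.97 mol/L

Time constants: τᵢ = Vᵢ/Q for each well-mixed tank.
τ₁ = 6.96/0.765 = 9.0980 h; τ₂ = 23.0/0.765 = 30.065 h.
Solving the cascade with C₁(0)=C₂(0)=0 gives C₂(t) = C_in[1 − (τ₁ e^(−t/τ₁) − τ₂ e^(−t/τ₂))/(τ₁ − τ₂)].
At t = 65.4: e^(−t/τ₁) = 0.00075533, e^(−t/τ₂) = 0.11358.
C₂ = 4.74·[1 − (9.0980·0.00075533 − 30.065·0.11358)/(-20.967)] = 4.74·0.83747 = 3.9696 mol/L.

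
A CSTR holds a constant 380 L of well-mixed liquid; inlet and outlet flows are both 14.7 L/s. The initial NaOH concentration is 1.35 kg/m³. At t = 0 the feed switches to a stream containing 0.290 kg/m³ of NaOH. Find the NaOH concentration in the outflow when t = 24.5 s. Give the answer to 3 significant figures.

Unsteady species balance (constant V, well mixed): V dC/dt = Q(C_in − C).
So dC/dt = (C_in − C)/τ with τ = V/Q = 380/14.7 = 25.850 s.
Solution: C(t) = C_in + (C₀ − C_in) e^(−t/τ).
C(24.5) = 0.290 + (1.35 − 0.290)·e^(−24.5/25.850) = 0.290 + (1.0600)·0.38761 = 0.70086 kg/m³.

0.701 kg/m³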